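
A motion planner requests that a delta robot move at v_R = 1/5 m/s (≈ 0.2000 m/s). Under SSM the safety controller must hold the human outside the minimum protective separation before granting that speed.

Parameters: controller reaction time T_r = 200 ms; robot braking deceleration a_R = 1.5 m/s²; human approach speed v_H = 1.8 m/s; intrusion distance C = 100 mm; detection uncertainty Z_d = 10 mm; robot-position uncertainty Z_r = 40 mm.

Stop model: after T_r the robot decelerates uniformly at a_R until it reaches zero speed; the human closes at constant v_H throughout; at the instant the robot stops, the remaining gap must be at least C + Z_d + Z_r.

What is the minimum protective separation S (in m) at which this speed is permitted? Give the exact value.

S_min = 241/300 m = 0.8033 m

stop time T_s = (1/5)/(3/2) = 0.1333 s
robot covers v_R·T_r = 0.2000·0.2000 = 0.0400 m before braking
robot under decel: 0.2000²/(2·1.5000) = 0.0133 m
person approaches 1.8000·(0.2000+0.1333) = 0.6000 m
residual clearance needed = 0.1000+0.0100+0.0400 = 0.1500 m
S_min ≈ 0.0400+0.0133+0.6000+0.1500  ⇒  S_min = 241/300 m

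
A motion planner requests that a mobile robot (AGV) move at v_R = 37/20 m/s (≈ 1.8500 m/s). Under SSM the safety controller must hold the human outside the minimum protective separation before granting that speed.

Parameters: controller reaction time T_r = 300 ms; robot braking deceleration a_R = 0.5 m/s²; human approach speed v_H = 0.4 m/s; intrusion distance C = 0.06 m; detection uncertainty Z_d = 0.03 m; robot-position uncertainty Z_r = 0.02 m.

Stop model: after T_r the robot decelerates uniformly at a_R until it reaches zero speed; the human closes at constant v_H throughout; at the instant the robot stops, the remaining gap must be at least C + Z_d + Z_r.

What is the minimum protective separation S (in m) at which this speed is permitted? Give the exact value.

S_min = 91/16 m = 5.6875 m

stop time T_s = (37/20)/(1/2) = 3.7000 s
robot in T_r: 1.8500·0.3000 = 0.5550 m
robot covers 1.8500·3.7000 − ½·0.5000·3.7000² = 3.4225 m while stopping
human over T_r+T_s: 0.4000·(0.3000+3.7000) = 1.6000 m
margins: 0.0600+0.0300+0.0200 = 0.1100 m
S_min ≈ 0.5550+3.4225+1.6000+0.1100  ⇒  S_min = 91/16 m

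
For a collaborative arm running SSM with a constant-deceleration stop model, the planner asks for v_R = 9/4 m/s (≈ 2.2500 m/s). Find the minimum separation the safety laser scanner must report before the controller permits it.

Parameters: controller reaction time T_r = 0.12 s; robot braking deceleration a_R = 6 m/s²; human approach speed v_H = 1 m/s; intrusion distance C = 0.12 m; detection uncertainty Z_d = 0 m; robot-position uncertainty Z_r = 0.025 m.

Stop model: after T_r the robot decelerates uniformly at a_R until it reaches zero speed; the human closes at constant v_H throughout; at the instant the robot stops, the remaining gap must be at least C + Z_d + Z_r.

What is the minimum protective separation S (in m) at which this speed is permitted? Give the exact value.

stop time T_s = (9/4)/6 = 0.3750 s
robot in T_r: 2.2500·0.1200 = 0.2700 m
braking distance = 2.2500²/(2·6.0000) = 0.4219 m
human over T_r+T_s: 1.0000·(0.1200+0.3750) = 0.4950 m
margins: 0.1200+0.0000+0.0250 = 0.1450 m
S_min ≈ 0.2700+0.4219+0.4950+0.1450  ⇒  S_min = 2131/1600 m

S_min = 2131/1600 m = 1.3319 m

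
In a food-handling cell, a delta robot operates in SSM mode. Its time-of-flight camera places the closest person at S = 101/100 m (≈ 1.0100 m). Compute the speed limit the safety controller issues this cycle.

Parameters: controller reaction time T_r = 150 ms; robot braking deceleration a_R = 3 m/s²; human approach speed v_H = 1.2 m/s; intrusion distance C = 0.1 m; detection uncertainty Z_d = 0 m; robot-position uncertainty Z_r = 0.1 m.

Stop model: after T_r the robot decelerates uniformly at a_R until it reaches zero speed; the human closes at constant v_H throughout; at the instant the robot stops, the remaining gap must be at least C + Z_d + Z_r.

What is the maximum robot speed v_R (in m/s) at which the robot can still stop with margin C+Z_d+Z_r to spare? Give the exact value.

quadratic (1/6)·v² + (11/20)·v + (-63/100) = 0
  disc = (11/20)² − 4·(1/6)·(-63/100) = 289/400 ; √disc = 17/20
  v_R = (−(11/20) + 17/20) / (2·(1/6)) = 9/10 m/s
check:
T_s = v_R/a_R = (9/10)/3 = 0.3000 s
reaction-phase robot travel = 0.9000·0.1500 = 0.1350 m
robot covers 0.9000·0.3000 − ½·3.0000·0.3000² = 0.1350 m while stopping
human closes 1.2000·0.4500 = 0.5400 m
C+Z_d+Z_r = 0.1000+0.0000+0.1000 = 0.2000 m
sum ≈ 0.1350+0.1350+0.5400+0.2000 ≈ 1.0100 m = S ✓

v_R_max = 9/10 m/s = 0.9000 m/s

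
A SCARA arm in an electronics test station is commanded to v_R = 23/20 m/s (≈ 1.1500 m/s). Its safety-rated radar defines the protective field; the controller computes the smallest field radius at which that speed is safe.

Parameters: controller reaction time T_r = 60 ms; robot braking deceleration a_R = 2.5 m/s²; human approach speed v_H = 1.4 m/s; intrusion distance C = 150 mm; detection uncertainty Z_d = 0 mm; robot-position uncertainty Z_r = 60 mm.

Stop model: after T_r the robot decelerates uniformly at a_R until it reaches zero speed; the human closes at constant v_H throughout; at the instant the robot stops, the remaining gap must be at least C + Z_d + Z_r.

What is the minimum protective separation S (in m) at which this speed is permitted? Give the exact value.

S_min = 2543/2000 m = 1.2715 m

stop time T_s = (23/20)/(5/2) = 0.4600 s
robot in T_r: 1.1500·0.0600 = 0.0690 m
robot under decel: 1.1500²/(2·2.5000) = 0.2645 m
human closes 1.4000·0.5200 = 0.7280 m
margins: 0.1500+0.0000+0.0600 = 0.2100 m
S_min ≈ 0.0690+0.2645+0.7280+0.2100  ⇒  S_min = 2543/2000 m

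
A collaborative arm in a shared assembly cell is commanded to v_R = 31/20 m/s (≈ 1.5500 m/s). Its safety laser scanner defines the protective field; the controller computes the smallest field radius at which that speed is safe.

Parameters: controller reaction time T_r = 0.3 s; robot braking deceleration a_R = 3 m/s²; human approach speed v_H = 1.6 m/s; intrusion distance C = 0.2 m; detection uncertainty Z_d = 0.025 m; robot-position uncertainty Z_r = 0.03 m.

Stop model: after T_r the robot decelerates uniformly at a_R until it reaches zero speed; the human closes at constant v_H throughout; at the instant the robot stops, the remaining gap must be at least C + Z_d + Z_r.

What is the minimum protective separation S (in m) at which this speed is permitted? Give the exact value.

stop time T_s = (31/20)/3 = 0.5167 s
robot covers v_R·T_r = 1.5500·0.3000 = 0.4650 m before braking
braking distance = 1.5500²/(2·3.0000) = 0.4004 m
human closes 1.6000·0.8167 = 1.3067 m
C+Z_d+Z_r = 0.2000+0.0250+0.0300 = 0.2550 m
S_min ≈ 0.4650+0.4004+1.3067+0.2550  ⇒  S_min = 233/96 m

S_min = 233/96 m = 2.4271 m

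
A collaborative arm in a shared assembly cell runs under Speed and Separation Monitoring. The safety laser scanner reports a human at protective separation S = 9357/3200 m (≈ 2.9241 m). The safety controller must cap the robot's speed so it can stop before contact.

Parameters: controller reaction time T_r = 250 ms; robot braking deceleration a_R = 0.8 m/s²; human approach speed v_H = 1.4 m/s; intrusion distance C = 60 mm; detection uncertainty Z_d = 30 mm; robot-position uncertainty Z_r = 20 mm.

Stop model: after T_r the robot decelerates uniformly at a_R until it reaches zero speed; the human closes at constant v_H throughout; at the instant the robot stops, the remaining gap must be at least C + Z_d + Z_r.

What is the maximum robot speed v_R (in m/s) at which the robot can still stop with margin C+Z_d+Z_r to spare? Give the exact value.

quadratic (5/8)·v² + (2)·v + (-1577/640) = 0
  disc = (2)² − 4·(5/8)·(-1577/640) = 2601/256 ; √disc = 51/16
  v_R = (−(2) + 51/16) / (2·(5/8)) = 19/20 m/s
check:
stop time T_s = (19/20)/(4/5) = 1.1875 s
robot in T_r: 0.9500·0.2500 = 0.2375 m
braking distance = 0.9500²/(2·0.8000) = 0.5641 m
human over T_r+T_s: 1.4000·(0.2500+1.1875) = 2.0125 m
margins: 0.0600+0.0300+0.0200 = 0.1100 m
sum ≈ 0.2375+0.5641+2.0125+0.1100 ≈ 2.9241 m = S ✓

v_R_max = 19/20 m/s = 0.9500 m/s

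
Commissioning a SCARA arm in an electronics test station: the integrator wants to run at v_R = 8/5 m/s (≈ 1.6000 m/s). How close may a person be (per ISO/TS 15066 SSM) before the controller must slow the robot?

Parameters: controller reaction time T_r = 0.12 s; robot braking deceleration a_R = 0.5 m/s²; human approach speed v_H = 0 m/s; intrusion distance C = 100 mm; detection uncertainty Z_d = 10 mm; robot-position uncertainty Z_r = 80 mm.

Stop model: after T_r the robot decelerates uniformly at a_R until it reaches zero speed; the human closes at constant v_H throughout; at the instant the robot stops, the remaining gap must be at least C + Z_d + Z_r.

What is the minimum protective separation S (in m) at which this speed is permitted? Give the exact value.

braking lasts T_s = (8/5)/(1/2) = 3.2000 s
robot covers v_R·T_r = 1.6000·0.1200 = 0.1920 m before braking
braking distance = 1.6000²/(2·0.5000) = 2.5600 m
human over T_r+T_s: 0.0000·(0.1200+3.2000) = 0.0000 m
margins: 0.1000+0.0100+0.0800 = 0.1900 m
S_min ≈ 0.1920+2.5600+0.0000+0.1900  ⇒  S_min = 1471/500 m

S_min = 1471/500 m = 2.9420 m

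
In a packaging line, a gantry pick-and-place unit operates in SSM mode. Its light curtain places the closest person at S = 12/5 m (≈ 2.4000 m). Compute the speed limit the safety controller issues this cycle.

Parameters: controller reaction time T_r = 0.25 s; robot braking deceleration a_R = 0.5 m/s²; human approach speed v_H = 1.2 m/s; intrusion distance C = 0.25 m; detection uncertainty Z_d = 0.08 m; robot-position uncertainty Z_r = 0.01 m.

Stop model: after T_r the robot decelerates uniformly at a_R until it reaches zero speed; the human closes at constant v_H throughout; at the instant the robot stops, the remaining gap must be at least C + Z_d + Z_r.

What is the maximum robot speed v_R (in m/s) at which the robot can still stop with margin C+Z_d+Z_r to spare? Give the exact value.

v_R_max = 11/20 m/s = 0.5500 m/s

at the boundary: (1)·v² + (53/20)·v + (-44/25) = 0
  disc = (53/20)² − 4·(1)·(-44/25) = 225/16 ; √disc = 15/4
  v_R = (−(53/20) + 15/4) / (2·(1)) = 11/20 m/s
check:
braking lasts T_s = (11/20)/(1/2) = 1.1000 s
reaction-phase robot travel = 0.5500·0.2500 = 0.1375 m
robot covers 0.5500·1.1000 − ½·0.5000·1.1000² = 0.3025 m while stopping
human closes 1.2000·1.3500 = 1.6200 m
residual clearance needed = 0.2500+0.0800+0.0100 = 0.3400 m
sum ≈ 0.1375+0.3025+1.6200+0.3400 ≈ 2.4000 m = S ✓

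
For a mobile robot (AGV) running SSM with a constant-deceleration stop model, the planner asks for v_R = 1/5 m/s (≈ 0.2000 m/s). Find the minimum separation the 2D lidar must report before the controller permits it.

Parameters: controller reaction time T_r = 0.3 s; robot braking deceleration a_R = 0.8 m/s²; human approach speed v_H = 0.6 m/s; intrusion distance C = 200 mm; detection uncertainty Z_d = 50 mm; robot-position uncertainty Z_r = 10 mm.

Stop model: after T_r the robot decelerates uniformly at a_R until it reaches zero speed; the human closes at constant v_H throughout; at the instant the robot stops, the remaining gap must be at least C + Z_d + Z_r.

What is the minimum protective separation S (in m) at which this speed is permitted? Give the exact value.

stop time T_s = (1/5)/(4/5) = 0.2500 s
robot in T_r: 0.2000·0.3000 = 0.0600 m
robot under decel: 0.2000²/(2·0.8000) = 0.0250 m
human over T_r+T_s: 0.6000·(0.3000+0.2500) = 0.3300 m
C+Z_d+Z_r = 0.2000+0.0500+0.0100 = 0.2600 m
S_min ≈ 0.0600+0.0250+0.3300+0.2600  ⇒  S_min = 27/40 m

S_min = 27/40 m = 0.6750 m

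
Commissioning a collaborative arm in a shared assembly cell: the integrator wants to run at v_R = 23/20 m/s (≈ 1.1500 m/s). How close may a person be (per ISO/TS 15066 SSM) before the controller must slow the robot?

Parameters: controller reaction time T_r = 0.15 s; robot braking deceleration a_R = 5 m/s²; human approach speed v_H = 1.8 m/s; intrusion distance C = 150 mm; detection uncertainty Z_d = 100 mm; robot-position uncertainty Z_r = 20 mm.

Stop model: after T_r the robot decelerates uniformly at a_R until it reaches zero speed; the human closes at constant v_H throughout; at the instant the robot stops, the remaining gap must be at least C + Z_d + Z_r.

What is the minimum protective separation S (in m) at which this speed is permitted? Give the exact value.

S_min = 1007/800 m = 1.2588 m

stop time T_s = (23/20)/5 = 0.2300 s
robot covers v_R·T_r = 1.1500·0.1500 = 0.1725 m before braking
robot under decel: 1.1500²/(2·5.0000) = 0.1323 m
person approaches 1.8000·(0.1500+0.2300) = 0.6840 m
residual clearance needed = 0.1500+0.1000+0.0200 = 0.2700 m
S_min ≈ 0.1725+0.1323+0.6840+0.2700  ⇒  S_min = 1007/800 m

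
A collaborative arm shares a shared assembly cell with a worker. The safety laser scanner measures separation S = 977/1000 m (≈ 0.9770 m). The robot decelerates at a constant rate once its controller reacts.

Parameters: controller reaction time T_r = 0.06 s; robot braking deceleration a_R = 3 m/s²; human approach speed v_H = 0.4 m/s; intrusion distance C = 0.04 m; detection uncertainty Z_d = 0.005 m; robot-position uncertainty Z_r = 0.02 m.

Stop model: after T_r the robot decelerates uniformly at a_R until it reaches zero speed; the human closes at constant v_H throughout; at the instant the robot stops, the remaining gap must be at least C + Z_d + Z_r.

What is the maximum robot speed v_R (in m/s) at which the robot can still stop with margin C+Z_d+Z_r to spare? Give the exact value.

v_R_max = 9/5 m/s = 1.8000 m/s

quadratic (1/6)·v² + (29/150)·v + (-111/125) = 0
  disc = (29/150)² − 4·(1/6)·(-111/125) = 14161/22500 ; √disc = 119/150
  v_R = (−(29/150) + 119/150) / (2·(1/6)) = 9/5 m/s
check:
braking lasts T_s = (9/5)/3 = 0.6000 s
reaction-phase robot travel = 1.8000·0.0600 = 0.1080 m
robot covers 1.8000·0.6000 − ½·3.0000·0.6000² = 0.5400 m while stopping
human closes 0.4000·0.6600 = 0.2640 m
residual clearance needed = 0.0400+0.0050+0.0200 = 0.0650 m
sum ≈ 0.1080+0.5400+0.2640+0.0650 ≈ 0.9770 m = S ✓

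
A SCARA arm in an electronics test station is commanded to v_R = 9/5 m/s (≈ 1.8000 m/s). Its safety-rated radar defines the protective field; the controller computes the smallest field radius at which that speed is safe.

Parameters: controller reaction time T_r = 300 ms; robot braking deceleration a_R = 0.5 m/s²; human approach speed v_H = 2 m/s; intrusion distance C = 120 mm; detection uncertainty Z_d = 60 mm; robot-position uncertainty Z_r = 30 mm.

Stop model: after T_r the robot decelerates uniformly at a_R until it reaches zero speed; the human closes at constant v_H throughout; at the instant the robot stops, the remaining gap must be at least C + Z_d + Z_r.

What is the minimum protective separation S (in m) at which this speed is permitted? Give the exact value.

stop time T_s = (9/5)/(1/2) = 3.6000 s
robot covers v_R·T_r = 1.8000·0.3000 = 0.5400 m before braking
robot covers 1.8000·3.6000 − ½·0.5000·3.6000² = 3.2400 m while stopping
human over T_r+T_s: 2.0000·(0.3000+3.6000) = 7.8000 m
residual clearance needed = 0.1200+0.0600+0.0300 = 0.2100 m
S_min ≈ 0.5400+3.2400+7.8000+0.2100  ⇒  S_min = 1179/100 m

S_min = 1179/100 m = 11.7900 m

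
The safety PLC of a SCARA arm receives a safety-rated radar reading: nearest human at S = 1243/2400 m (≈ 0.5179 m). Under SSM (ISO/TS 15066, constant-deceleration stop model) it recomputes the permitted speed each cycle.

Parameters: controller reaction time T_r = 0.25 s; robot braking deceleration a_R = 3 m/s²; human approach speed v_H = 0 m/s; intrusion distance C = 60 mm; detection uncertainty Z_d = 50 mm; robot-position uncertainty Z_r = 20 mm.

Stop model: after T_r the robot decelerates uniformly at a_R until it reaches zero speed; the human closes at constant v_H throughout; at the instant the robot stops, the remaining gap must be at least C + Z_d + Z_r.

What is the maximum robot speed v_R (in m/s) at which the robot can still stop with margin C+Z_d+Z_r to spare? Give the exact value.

quadratic (1/6)·v² + (1/4)·v + (-931/2400) = 0
  disc = (1/4)² − 4·(1/6)·(-931/2400) = 289/900 ; √disc = 17/30
  v_R = (−(1/4) + 17/30) / (2·(1/6)) = 19/20 m/s
check:
stop time T_s = (19/20)/3 = 0.3167 s
reaction-phase robot travel = 0.9500·0.2500 = 0.2375 m
robot under decel: 0.9500²/(2·3.0000) = 0.1504 m
human over T_r+T_s: 0.0000·(0.2500+0.3167) = 0.0000 m
residual clearance needed = 0.0600+0.0500+0.0200 = 0.1300 m
sum ≈ 0.2375+0.1504+0.0000+0.1300 ≈ 0.5179 m = S ✓

v_R_max = 19/20 m/s = 0.9500 m/s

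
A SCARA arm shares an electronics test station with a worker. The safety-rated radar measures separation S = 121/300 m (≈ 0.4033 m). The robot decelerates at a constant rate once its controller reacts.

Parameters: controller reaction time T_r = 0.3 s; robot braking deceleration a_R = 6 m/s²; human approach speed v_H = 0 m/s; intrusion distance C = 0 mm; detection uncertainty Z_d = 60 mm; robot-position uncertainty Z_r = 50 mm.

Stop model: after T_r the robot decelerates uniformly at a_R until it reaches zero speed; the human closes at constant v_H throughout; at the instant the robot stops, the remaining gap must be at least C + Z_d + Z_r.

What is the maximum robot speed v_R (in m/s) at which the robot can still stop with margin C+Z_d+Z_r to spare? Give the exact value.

quadratic (1/12)·v² + (3/10)·v + (-22/75) = 0
  disc = (3/10)² − 4·(1/12)·(-22/75) = 169/900 ; √disc = 13/30
  v_R = (−(3/10) + 13/30) / (2·(1/12)) = 4/5 m/s
check:
T_s = v_R/a_R = (4/5)/6 = 0.1333 s
reaction-phase robot travel = 0.8000·0.3000 = 0.2400 m
robot covers 0.8000·0.1333 − ½·6.0000·0.1333² = 0.0533 m while stopping
human closes 0.0000·0.4333 = 0.0000 m
margins: 0.0000+0.0600+0.0500 = 0.1100 m
sum ≈ 0.2400+0.0533+0.0000+0.1100 ≈ 0.4033 m = S ✓

v_R_max = 4/5 m/s = 0.8000 m/s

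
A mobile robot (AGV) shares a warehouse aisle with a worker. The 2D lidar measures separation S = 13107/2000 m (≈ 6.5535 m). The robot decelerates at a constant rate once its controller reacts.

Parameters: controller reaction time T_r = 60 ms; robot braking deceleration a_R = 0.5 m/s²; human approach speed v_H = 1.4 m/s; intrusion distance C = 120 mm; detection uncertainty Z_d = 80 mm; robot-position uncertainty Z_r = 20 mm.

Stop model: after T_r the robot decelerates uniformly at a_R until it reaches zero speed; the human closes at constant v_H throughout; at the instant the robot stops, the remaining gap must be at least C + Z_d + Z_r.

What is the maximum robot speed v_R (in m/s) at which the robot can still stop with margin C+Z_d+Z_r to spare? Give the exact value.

quadratic (1)·v² + (143/50)·v + (-12499/2000) = 0
  disc = (143/50)² − 4·(1)·(-12499/2000) = 20736/625 ; √disc = 144/25
  v_R = (−(143/50) + 144/25) / (2·(1)) = 29/20 m/s
check:
stop time T_s = (29/20)/(1/2) = 2.9000 s
robot in T_r: 1.4500·0.0600 = 0.0870 m
robot covers 1.4500·2.9000 − ½·0.5000·2.9000² = 2.1025 m while stopping
human over T_r+T_s: 1.4000·(0.0600+2.9000) = 4.1440 m
margins: 0.1200+0.0800+0.0200 = 0.2200 m
sum ≈ 0.0870+2.1025+4.1440+0.2200 ≈ 6.5535 m = S ✓

v_R_max = 29/20 m/s = 1.4500 m/s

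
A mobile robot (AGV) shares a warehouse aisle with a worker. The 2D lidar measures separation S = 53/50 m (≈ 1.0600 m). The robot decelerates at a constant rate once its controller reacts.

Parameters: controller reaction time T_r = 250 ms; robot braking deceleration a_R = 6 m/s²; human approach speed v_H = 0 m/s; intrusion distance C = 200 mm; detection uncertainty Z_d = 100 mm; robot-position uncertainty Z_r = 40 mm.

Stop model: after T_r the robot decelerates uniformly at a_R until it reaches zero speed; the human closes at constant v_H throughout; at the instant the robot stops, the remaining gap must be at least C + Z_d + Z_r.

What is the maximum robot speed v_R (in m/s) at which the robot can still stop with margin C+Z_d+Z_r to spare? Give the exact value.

v_R_max = 9/5 m/s = 1.8000 m/s

collect terms ⇒ (1/12)·v_R² + (1/4)·v_R + (-18/25) = 0
  disc = (1/4)² − 4·(1/12)·(-18/25) = 121/400 ; √disc = 11/20
  v_R = (−(1/4) + 11/20) / (2·(1/12)) = 9/5 m/s
check:
stop time T_s = (9/5)/6 = 0.3000 s
robot covers v_R·T_r = 1.8000·0.2500 = 0.4500 m before braking
braking distance = 1.8000²/(2·6.0000) = 0.2700 m
person approaches 0.0000·(0.2500+0.3000) = 0.0000 m
C+Z_d+Z_r = 0.2000+0.1000+0.0400 = 0.3400 m
sum ≈ 0.4500+0.2700+0.0000+0.3400 ≈ 1.0600 m = S ✓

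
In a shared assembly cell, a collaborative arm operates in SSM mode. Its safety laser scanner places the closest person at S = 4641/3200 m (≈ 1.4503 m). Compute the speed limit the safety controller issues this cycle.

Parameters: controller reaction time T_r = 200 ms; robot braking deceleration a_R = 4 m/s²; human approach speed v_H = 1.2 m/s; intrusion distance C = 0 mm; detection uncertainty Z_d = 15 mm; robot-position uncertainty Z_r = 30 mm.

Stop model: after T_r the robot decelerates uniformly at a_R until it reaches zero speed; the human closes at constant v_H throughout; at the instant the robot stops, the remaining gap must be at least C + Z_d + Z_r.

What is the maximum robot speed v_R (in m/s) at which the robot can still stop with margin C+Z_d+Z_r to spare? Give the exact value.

v_R_max = 33/20 m/s = 1.6500 m/s

quadratic (1/8)·v² + (1/2)·v + (-3729/3200) = 0
  disc = (1/2)² − 4·(1/8)·(-3729/3200) = 5329/6400 ; √disc = 73/80
  v_R = (−(1/2) + 73/80) / (2·(1/8)) = 33/20 m/s
check:
stop time T_s = (33/20)/4 = 0.4125 s
reaction-phase robot travel = 1.6500·0.2000 = 0.3300 m
robot under decel: 1.6500²/(2·4.0000) = 0.3403 m
human closes 1.2000·0.6125 = 0.7350 m
C+Z_d+Z_r = 0.0000+0.0150+0.0300 = 0.0450 m
sum ≈ 0.3300+0.3403+0.7350+0.0450 ≈ 1.4503 m = S ✓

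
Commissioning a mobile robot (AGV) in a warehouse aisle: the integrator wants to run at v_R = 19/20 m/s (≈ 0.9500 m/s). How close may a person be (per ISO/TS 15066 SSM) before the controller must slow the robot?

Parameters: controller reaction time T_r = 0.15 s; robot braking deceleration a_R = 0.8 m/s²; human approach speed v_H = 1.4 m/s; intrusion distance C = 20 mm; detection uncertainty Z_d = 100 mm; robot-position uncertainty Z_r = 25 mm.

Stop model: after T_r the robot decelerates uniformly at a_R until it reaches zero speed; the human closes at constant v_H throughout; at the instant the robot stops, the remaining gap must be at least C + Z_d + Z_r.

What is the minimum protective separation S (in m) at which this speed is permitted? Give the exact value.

T_s = v_R/a_R = (19/20)/(4/5) = 1.1875 s
robot covers v_R·T_r = 0.9500·0.1500 = 0.1425 m before braking
braking distance = 0.9500²/(2·0.8000) = 0.5641 m
human closes 1.4000·1.3375 = 1.8725 m
C+Z_d+Z_r = 0.0200+0.1000+0.0250 = 0.1450 m
S_min ≈ 0.1425+0.5641+1.8725+0.1450  ⇒  S_min = 8717/3200 m

S_min = 8717/3200 m = 2.7241 m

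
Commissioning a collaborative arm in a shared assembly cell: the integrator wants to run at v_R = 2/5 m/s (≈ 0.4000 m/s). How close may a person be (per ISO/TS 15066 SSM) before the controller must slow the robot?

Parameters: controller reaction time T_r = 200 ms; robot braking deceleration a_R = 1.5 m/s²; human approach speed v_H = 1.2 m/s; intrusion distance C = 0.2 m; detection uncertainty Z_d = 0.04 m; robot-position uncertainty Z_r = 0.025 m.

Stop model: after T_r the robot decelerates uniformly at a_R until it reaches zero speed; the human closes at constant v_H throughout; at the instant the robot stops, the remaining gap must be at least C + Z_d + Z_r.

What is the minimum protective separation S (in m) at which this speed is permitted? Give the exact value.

S_min = 23/24 m = 0.9583 m

braking lasts T_s = (2/5)/(3/2) = 0.2667 s
robot covers v_R·T_r = 0.4000·0.2000 = 0.0800 m before braking
robot under decel: 0.4000²/(2·1.5000) = 0.0533 m
person approaches 1.2000·(0.2000+0.2667) = 0.5600 m
C+Z_d+Z_r = 0.2000+0.0400+0.0250 = 0.2650 m
S_min ≈ 0.0800+0.0533+0.5600+0.2650  ⇒  S_min = 23/24 m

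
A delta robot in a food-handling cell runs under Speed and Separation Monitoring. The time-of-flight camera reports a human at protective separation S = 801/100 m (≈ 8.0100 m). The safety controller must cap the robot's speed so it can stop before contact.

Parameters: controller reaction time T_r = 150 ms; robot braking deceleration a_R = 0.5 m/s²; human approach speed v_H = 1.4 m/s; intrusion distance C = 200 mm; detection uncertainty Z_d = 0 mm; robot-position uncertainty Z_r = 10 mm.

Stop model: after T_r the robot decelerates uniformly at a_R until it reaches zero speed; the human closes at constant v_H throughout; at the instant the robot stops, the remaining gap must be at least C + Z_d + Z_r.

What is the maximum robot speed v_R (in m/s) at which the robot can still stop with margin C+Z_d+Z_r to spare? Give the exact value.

at the boundary: (1)·v² + (59/20)·v + (-759/100) = 0
  disc = (59/20)² − 4·(1)·(-759/100) = 625/16 ; √disc = 25/4
  v_R = (−(59/20) + 25/4) / (2·(1)) = 33/20 m/s
check:
stop time T_s = (33/20)/(1/2) = 3.3000 s
robot in T_r: 1.6500·0.1500 = 0.2475 m
robot covers 1.6500·3.3000 − ½·0.5000·3.3000² = 2.7225 m while stopping
person approaches 1.4000·(0.1500+3.3000) = 4.8300 m
margins: 0.2000+0.0000+0.0100 = 0.2100 m
sum ≈ 0.2475+2.7225+4.8300+0.2100 ≈ 8.0100 m = S ✓

v_R_max = 33/20 m/s = 1.6500 m/s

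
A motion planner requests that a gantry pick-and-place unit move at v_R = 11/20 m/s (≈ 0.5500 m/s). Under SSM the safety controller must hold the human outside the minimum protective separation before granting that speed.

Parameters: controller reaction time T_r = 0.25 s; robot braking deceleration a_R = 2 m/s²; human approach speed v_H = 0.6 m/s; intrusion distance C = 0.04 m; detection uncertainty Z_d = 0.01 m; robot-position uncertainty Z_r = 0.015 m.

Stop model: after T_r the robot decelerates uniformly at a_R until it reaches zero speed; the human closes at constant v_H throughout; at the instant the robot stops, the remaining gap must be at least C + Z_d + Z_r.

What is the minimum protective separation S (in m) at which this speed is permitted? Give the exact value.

T_s = v_R/a_R = (11/20)/2 = 0.2750 s
reaction-phase robot travel = 0.5500·0.2500 = 0.1375 m
braking distance = 0.5500²/(2·2.0000) = 0.0756 m
human closes 0.6000·0.5250 = 0.3150 m
residual clearance needed = 0.0400+0.0100+0.0150 = 0.0650 m
S_min ≈ 0.1375+0.0756+0.3150+0.0650  ⇒  S_min = 949/1600 m

S_min = 949/1600 m = 0.5931 m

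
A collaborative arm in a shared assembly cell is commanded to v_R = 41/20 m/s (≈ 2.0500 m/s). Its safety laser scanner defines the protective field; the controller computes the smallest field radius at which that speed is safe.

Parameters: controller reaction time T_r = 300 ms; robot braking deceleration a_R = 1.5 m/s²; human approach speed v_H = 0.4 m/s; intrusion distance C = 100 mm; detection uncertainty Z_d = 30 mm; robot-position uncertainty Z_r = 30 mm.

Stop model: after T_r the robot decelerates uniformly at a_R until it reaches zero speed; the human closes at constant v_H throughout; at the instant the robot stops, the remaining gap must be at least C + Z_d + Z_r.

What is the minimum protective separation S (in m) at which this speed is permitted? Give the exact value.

S_min = 1137/400 m = 2.8425 m

stop time T_s = (41/20)/(3/2) = 1.3667 s
robot covers v_R·T_r = 2.0500·0.3000 = 0.6150 m before braking
robot under decel: 2.0500²/(2·1.5000) = 1.4008 m
human over T_r+T_s: 0.4000·(0.3000+1.3667) = 0.6667 m
margins: 0.1000+0.0300+0.0300 = 0.1600 m
S_min ≈ 0.6150+1.4008+0.6667+0.1600  ⇒  S_min = 1137/400 m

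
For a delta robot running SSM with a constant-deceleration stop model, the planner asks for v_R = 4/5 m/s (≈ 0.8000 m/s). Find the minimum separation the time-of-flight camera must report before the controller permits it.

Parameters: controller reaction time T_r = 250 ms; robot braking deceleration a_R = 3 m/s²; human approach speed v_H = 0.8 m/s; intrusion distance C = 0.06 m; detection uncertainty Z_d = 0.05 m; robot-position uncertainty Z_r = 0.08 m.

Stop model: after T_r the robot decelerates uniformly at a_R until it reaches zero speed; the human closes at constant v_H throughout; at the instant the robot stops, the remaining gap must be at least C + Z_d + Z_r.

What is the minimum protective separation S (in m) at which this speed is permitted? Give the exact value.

S_min = 91/100 m = 0.9100 m

stop time T_s = (4/5)/3 = 0.2667 s
reaction-phase robot travel = 0.8000·0.2500 = 0.2000 m
robot covers 0.8000·0.2667 − ½·3.0000·0.2667² = 0.1067 m while stopping
human over T_r+T_s: 0.8000·(0.2500+0.2667) = 0.4133 m
residual clearance needed = 0.0600+0.0500+0.0800 = 0.1900 m
S_min ≈ 0.2000+0.1067+0.4133+0.1900  ⇒  S_min = 91/100 m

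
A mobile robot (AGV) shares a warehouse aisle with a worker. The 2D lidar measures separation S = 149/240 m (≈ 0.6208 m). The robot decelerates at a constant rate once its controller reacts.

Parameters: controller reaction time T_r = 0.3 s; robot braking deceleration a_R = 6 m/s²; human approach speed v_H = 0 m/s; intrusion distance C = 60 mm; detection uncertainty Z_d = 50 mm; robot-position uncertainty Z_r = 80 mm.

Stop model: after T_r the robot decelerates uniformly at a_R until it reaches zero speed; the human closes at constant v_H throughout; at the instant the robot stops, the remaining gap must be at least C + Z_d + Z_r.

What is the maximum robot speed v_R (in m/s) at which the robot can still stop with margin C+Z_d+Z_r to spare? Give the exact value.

at the boundary: (1/12)·v² + (3/10)·v + (-517/1200) = 0
  disc = (3/10)² − 4·(1/12)·(-517/1200) = 841/3600 ; √disc = 29/60
  v_R = (−(3/10) + 29/60) / (2·(1/12)) = 11/10 m/s
check:
stop time T_s = (11/10)/6 = 0.1833 s
robot in T_r: 1.1000·0.3000 = 0.3300 m
robot under decel: 1.1000²/(2·6.0000) = 0.1008 m
human closes 0.0000·0.4833 = 0.0000 m
C+Z_d+Z_r = 0.0600+0.0500+0.0800 = 0.1900 m
sum ≈ 0.3300+0.1008+0.0000+0.1900 ≈ 0.6208 m = S ✓

v_R_max = 11/10 m/s = 1.1000 m/s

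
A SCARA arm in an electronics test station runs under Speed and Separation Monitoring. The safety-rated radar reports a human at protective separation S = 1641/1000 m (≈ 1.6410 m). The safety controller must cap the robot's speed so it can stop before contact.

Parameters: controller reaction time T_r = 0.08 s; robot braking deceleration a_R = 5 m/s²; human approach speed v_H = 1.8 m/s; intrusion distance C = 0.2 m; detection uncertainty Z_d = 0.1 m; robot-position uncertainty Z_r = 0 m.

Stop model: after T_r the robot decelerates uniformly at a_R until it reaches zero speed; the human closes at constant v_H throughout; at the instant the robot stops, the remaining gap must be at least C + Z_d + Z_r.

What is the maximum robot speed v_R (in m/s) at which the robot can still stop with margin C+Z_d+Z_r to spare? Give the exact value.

v_R_max = 19/10 m/s = 1.9000 m/s

quadratic (1/10)·v² + (11/25)·v + (-1197/1000) = 0
  disc = (11/25)² − 4·(1/10)·(-1197/1000) = 1681/2500 ; √disc = 41/50
  v_R = (−(11/25) + 41/50) / (2·(1/10)) = 19/10 m/s
check:
T_s = v_R/a_R = (19/10)/5 = 0.3800 s
robot in T_r: 1.9000·0.0800 = 0.1520 m
braking distance = 1.9000²/(2·5.0000) = 0.3610 m
human over T_r+T_s: 1.8000·(0.0800+0.3800) = 0.8280 m
margins: 0.2000+0.1000+0.0000 = 0.3000 m
sum ≈ 0.1520+0.3610+0.8280+0.3000 ≈ 1.6410 m = S ✓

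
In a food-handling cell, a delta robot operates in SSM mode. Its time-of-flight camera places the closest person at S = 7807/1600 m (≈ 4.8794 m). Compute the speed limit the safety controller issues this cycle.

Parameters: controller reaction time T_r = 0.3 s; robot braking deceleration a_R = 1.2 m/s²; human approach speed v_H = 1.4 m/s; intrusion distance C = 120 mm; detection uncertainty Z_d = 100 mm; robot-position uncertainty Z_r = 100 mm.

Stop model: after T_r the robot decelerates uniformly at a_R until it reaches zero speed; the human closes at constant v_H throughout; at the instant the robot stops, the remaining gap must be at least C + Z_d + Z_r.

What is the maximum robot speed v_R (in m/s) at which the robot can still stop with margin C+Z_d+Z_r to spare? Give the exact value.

quadratic (5/12)·v² + (22/15)·v + (-6623/1600) = 0
  disc = (22/15)² − 4·(5/12)·(-6623/1600) = 130321/14400 ; √disc = 361/120
  v_R = (−(22/15) + 361/120) / (2·(5/12)) = 37/20 m/s
check:
stop time T_s = (37/20)/(6/5) = 1.5417 s
robot covers v_R·T_r = 1.8500·0.3000 = 0.5550 m before braking
robot covers 1.8500·1.5417 − ½·1.2000·1.5417² = 1.4260 m while stopping
person approaches 1.4000·(0.3000+1.5417) = 2.5783 m
residual clearance needed = 0.1200+0.1000+0.1000 = 0.3200 m
sum ≈ 0.5550+1.4260+2.5783+0.3200 ≈ 4.8794 m = S ✓

v_R_max = 37/20 m/s = 1.8500 m/s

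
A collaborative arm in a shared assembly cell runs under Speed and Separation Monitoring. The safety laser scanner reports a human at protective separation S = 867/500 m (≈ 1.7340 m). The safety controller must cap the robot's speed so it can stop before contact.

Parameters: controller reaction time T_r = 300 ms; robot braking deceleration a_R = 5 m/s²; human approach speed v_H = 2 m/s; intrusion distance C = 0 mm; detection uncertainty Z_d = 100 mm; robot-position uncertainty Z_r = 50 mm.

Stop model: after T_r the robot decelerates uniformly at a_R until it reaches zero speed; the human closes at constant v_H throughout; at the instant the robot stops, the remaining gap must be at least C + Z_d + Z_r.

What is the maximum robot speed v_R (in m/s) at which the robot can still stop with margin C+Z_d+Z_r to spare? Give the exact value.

v_R_max = 6/5 m/s = 1.2000 m/s

at the boundary: (1/10)·v² + (7/10)·v + (-123/125) = 0
  disc = (7/10)² − 4·(1/10)·(-123/125) = 2209/2500 ; √disc = 47/50
  v_R = (−(7/10) + 47/50) / (2·(1/10)) = 6/5 m/s
check:
stop time T_s = (6/5)/5 = 0.2400 s
robot covers v_R·T_r = 1.2000·0.3000 = 0.3600 m before braking
robot covers 1.2000·0.2400 − ½·5.0000·0.2400² = 0.1440 m while stopping
human closes 2.0000·0.5400 = 1.0800 m
margins: 0.0000+0.1000+0.0500 = 0.1500 m
sum ≈ 0.3600+0.1440+1.0800+0.1500 ≈ 1.7340 m = S ✓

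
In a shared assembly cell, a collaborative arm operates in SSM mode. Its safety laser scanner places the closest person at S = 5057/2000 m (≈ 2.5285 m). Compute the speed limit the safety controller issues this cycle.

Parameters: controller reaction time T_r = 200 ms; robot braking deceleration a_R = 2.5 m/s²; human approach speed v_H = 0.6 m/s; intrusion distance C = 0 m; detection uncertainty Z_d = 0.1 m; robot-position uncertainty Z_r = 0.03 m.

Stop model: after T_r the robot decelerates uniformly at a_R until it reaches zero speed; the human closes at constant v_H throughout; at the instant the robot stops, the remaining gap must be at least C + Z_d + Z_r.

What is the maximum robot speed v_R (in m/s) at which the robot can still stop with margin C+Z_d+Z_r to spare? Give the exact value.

v_R_max = 49/20 m/s = 2.4500 m/s

collect terms ⇒ (1/5)·v_R² + (11/25)·v_R + (-4557/2000) = 0
  disc = (11/25)² − 4·(1/5)·(-4557/2000) = 5041/2500 ; √disc = 71/50
  v_R = (−(11/25) + 71/50) / (2·(1/5)) = 49/20 m/s
check:
braking lasts T_s = (49/20)/(5/2) = 0.9800 s
robot covers v_R·T_r = 2.4500·0.2000 = 0.4900 m before braking
braking distance = 2.4500²/(2·2.5000) = 1.2005 m
human closes 0.6000·1.1800 = 0.7080 m
residual clearance needed = 0.0000+0.1000+0.0300 = 0.1300 m
sum ≈ 0.4900+1.2005+0.7080+0.1300 ≈ 2.5285 m = S ✓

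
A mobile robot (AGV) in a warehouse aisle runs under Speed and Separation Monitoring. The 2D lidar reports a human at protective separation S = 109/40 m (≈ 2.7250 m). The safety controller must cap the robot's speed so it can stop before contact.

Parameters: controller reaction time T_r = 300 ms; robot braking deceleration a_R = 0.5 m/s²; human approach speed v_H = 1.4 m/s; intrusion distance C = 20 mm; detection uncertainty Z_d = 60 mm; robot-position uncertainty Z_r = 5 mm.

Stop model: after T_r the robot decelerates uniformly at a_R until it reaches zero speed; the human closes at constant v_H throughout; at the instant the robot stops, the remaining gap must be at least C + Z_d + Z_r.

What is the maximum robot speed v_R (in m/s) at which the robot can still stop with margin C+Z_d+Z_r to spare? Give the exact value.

quadratic (1)·v² + (31/10)·v + (-111/50) = 0
  disc = (31/10)² − 4·(1)·(-111/50) = 1849/100 ; √disc = 43/10
  v_R = (−(31/10) + 43/10) / (2·(1)) = 3/5 m/s
check:
braking lasts T_s = (3/5)/(1/2) = 1.2000 s
robot in T_r: 0.6000·0.3000 = 0.1800 m
braking distance = 0.6000²/(2·0.5000) = 0.3600 m
person approaches 1.4000·(0.3000+1.2000) = 2.1000 m
C+Z_d+Z_r = 0.0200+0.0600+0.0050 = 0.0850 m
sum ≈ 0.1800+0.3600+2.1000+0.0850 ≈ 2.7250 m = S ✓

v_R_max = 3/5 m/s = 0.6000 m/s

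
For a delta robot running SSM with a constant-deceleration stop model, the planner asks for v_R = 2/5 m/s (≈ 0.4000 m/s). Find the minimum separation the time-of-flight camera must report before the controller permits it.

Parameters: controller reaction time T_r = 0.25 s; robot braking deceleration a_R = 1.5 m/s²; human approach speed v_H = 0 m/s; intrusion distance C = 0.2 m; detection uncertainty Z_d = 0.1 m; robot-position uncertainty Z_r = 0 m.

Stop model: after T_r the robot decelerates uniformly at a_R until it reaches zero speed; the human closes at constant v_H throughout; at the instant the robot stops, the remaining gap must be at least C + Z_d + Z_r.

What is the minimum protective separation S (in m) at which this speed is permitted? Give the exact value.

braking lasts T_s = (2/5)/(3/2) = 0.2667 s
robot in T_r: 0.4000·0.2500 = 0.1000 m
braking distance = 0.4000²/(2·1.5000) = 0.0533 m
human closes 0.0000·0.5167 = 0.0000 m
residual clearance needed = 0.2000+0.1000+0.0000 = 0.3000 m
S_min ≈ 0.1000+0.0533+0.0000+0.3000  ⇒  S_min = 34/75 m

S_min = 34/75 m = 0.4533 m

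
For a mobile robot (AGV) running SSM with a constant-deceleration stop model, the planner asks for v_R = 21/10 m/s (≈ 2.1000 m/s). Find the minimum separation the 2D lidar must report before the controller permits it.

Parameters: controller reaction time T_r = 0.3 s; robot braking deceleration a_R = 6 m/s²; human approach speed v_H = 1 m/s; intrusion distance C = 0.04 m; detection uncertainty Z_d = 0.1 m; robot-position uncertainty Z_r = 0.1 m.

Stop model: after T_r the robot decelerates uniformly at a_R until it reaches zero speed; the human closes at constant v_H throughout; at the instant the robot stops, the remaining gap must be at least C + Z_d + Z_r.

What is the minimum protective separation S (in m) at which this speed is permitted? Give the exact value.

stop time T_s = (21/10)/6 = 0.3500 s
reaction-phase robot travel = 2.1000·0.3000 = 0.6300 m
braking distance = 2.1000²/(2·6.0000) = 0.3675 m
person approaches 1.0000·(0.3000+0.3500) = 0.6500 m
residual clearance needed = 0.0400+0.1000+0.1000 = 0.2400 m
S_min ≈ 0.6300+0.3675+0.6500+0.2400  ⇒  S_min = 151/80 m

S_min = 151/80 m = 1.8875 m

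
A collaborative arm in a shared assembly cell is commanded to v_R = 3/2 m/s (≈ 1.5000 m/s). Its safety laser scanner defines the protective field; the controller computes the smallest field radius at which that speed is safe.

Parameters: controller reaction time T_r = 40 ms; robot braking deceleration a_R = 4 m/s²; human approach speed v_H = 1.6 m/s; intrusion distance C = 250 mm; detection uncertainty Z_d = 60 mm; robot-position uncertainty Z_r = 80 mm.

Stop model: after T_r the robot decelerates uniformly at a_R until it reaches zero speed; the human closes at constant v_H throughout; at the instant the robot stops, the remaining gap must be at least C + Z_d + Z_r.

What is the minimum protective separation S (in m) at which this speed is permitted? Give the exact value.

S_min = 5581/4000 m = 1.3953 m

stop time T_s = (3/2)/4 = 0.3750 s
robot covers v_R·T_r = 1.5000·0.0400 = 0.0600 m before braking
robot under decel: 1.5000²/(2·4.0000) = 0.2812 m
human closes 1.6000·0.4150 = 0.6640 m
C+Z_d+Z_r = 0.2500+0.0600+0.0800 = 0.3900 m
S_min ≈ 0.0600+0.2812+0.6640+0.3900  ⇒  S_min = 5581/4000 m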